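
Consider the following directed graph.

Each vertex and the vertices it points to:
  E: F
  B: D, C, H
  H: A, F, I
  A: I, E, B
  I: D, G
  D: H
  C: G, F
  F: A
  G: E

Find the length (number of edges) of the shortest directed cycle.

3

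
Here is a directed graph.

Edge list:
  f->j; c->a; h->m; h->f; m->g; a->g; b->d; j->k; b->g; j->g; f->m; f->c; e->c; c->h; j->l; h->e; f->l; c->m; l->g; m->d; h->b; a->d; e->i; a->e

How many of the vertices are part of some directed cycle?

5

A vertex is on a directed cycle iff it belongs to a strongly connected component of size ≥ 2 (or has a self-loop).
The vertices on cycles are {a, c, e, f, h} — 5 in total.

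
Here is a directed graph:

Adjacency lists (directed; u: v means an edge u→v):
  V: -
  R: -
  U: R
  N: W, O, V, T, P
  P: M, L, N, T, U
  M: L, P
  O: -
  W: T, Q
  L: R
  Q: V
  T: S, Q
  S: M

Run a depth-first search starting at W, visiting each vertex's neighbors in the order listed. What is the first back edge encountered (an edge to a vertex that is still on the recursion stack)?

DFS from W (visiting each vertex's neighbors in the order listed); mark gray on enter, black on exit:
W gray
  T gray
    S gray
      M gray
        L gray
          R gray
          R black
        L black
        P gray
          P→M: M is gray → back edge
First back edge: P → M.

P->M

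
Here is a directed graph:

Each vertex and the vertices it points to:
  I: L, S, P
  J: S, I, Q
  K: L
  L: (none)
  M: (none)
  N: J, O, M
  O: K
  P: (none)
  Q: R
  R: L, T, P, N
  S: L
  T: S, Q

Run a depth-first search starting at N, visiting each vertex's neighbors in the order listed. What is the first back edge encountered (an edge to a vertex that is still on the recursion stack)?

DFS from N (visiting each vertex's neighbors in the order listed); mark gray on enter, black on exit:
N gray
  J gray
    S gray
      L gray
      L black
    S black
    I gray
      I→L: L black — skip
      I→S: S black — skip
      P gray
      P black
    I black
    Q gray
      R gray
        R→L: L black — skip
        T gray
          T→S: S black — skip
          T→Q: Q is gray → back edge
First back edge: T → Q.

T->Q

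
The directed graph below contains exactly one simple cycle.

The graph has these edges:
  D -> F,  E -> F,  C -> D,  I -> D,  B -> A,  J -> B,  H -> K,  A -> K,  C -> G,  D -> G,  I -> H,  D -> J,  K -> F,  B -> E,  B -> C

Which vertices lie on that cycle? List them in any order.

DFS with gray/black marking from D:
D gray
  J gray
    B gray
      C gray
        C→D: D is gray → back edge
Back edge closes the cycle D → J → B → C → D; its vertices are {B, C, D, J}.

B, C, D, J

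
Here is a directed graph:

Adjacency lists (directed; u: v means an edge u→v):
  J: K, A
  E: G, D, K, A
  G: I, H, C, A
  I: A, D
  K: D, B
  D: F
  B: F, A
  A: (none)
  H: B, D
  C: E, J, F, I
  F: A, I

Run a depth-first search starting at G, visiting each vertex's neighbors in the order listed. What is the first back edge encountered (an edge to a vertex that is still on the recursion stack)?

DFS from G (visiting each vertex's neighbors in the order listed); mark gray on enter, black on exit:
G gray
  I gray
    A gray
    A black
    D gray
      F gray
        F→A: A black — skip
        F→I: I is gray → back edge
First back edge: F → I.

F->I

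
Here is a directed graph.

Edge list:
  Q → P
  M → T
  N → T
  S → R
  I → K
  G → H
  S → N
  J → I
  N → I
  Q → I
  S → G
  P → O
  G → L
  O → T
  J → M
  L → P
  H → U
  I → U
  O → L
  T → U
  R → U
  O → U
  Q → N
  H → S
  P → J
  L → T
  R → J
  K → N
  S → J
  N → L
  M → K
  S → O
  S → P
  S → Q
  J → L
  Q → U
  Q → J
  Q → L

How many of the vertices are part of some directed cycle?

A vertex is on a directed cycle iff it belongs to a strongly connected component of size ≥ 2 (or has a self-loop).
The vertices on cycles are {G, H, I, J, K, L, M, N, O, P, S} — 11 in total.

11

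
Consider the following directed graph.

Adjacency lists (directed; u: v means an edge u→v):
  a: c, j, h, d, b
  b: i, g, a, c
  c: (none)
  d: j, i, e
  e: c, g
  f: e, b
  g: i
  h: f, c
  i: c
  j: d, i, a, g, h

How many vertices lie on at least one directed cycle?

A vertex is on a directed cycle iff it belongs to a strongly connected component of size ≥ 2 (or has a self-loop).
The vertices on cycles are {a, b, d, f, h, j} — 6 in total.

6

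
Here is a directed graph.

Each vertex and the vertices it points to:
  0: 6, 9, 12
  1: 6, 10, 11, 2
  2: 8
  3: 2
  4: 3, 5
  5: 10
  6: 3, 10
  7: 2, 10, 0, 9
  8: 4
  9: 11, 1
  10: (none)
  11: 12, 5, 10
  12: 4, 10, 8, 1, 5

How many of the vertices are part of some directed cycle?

A vertex is on a directed cycle iff it belongs to a strongly connected component of size ≥ 2 (or has a self-loop).
The vertices on cycles are {1, 2, 3, 4, 8, 11, 12} — 7 in total.

7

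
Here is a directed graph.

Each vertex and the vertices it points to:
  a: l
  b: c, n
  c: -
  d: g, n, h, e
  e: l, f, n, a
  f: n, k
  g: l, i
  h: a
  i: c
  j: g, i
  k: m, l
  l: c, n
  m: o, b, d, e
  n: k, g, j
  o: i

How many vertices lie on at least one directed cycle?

12

A vertex is on a directed cycle iff it belongs to a strongly connected component of size ≥ 2 (or has a self-loop).
The vertices on cycles are {a, b, d, e, f, g, h, j, k, l, m, n} — 12 in total.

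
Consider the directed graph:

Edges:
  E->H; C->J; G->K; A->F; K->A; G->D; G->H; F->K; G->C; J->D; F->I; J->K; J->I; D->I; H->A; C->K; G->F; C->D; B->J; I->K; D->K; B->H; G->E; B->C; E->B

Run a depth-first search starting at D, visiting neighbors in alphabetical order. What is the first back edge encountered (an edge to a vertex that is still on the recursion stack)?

DFS from D (visiting neighbors in alphabetical order); mark gray on enter, black on exit:
D gray
  I gray
    K gray
      A gray
        F gray
          F→I: I is gray → back edge
First back edge: F → I.

F→I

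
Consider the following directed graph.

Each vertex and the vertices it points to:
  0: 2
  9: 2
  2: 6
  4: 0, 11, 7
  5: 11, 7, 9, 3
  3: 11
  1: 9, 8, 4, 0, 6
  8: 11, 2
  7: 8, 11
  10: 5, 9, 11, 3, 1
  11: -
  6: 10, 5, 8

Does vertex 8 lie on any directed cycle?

8 is on a cycle iff 8 can reach itself via ≥1 edge.
8 → 2 → 6 → 8 — yes.

Yes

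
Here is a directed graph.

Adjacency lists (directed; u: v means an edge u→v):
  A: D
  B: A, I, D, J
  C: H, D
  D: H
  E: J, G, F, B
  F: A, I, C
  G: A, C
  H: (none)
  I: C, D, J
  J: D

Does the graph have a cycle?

No

DFS with white/gray/black marking, starting from E:
E gray
  J gray
    D gray
      H gray
      H black
    D black
  J black
  G gray
    A gray
      A→D: D black — skip
    A black
    C gray
      C→H: H black — skip
      C→D: D black — skip
    C black
  G black
  F gray
    F→A: A black — skip
    I gray
      I→C: C black — skip
      I→D: D black — skip
      I→J: J black — skip
    I black
    F→C: C black — skip
  F black
  B gray
    B→A: A black — skip
    B→I: I black — skip
    B→D: D black — skip
    B→J: J black — skip
  B black
E black
Every edge goes to a white or black vertex — no back edge, so the graph is acyclic.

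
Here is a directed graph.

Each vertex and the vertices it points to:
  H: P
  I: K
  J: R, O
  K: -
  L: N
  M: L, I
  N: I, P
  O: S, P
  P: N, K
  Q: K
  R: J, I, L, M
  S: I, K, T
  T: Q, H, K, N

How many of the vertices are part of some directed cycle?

A vertex is on a directed cycle iff it belongs to a strongly connected component of size ≥ 2 (or has a self-loop).
The vertices on cycles are {J, N, P, R} — 4 in total.

4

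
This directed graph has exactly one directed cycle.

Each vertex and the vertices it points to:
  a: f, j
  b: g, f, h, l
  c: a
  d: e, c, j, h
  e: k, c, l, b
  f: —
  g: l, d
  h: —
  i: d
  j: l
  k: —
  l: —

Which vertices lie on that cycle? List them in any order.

DFS with gray/black marking from d:
d gray
  e gray
    k gray
    k black
    c gray
      a gray
        f gray
        f black
        j gray
          l gray
          l black
        j black
      a black
    c black
    e→l: l black — skip
    b gray
      g gray
        g→l: l black — skip
        g→d: d is gray → back edge
Back edge closes the cycle d → e → b → g → d; its vertices are {b, d, e, g}.

b, d, e, g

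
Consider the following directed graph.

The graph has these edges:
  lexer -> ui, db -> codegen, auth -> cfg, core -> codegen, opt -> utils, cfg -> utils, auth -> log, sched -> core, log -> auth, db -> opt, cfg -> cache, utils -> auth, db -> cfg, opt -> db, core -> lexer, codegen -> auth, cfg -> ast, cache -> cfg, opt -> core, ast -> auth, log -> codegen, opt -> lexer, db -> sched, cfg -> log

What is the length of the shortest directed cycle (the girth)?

For each vertex v, BFS finds the shortest path from v back to v.
The shortest such closed walk is db → opt → db, length 2.

2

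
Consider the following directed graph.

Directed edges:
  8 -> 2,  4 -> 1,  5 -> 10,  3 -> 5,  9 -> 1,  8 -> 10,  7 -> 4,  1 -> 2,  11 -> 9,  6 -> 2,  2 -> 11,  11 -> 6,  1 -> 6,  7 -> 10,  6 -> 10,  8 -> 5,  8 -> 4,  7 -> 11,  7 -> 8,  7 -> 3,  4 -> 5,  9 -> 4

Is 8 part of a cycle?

No

8 lies on a cycle iff there is a path from 8 back to itself.
Exploring from 8, it never reaches itself; equivalently, its strongly connected component is a singleton.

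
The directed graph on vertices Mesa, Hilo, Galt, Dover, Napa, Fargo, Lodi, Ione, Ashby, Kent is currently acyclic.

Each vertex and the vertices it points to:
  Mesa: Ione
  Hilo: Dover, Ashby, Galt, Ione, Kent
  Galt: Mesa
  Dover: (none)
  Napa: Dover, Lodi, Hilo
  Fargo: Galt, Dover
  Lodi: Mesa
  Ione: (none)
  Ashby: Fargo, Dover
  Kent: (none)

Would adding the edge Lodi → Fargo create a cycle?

Adding Lodi→Fargo creates a cycle iff Fargo can already reach Lodi.
Explore from Fargo: no path reaches Lodi. The graph stays acyclic.

No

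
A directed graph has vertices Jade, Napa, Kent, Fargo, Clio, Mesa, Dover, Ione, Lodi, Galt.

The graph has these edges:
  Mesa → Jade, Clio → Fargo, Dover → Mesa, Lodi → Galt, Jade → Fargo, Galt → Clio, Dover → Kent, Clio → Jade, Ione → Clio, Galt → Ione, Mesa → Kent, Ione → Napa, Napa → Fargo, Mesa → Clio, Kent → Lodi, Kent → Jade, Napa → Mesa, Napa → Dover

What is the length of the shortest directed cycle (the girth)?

6

For each vertex v, BFS finds the shortest path from v back to v.
The shortest such closed walk is Napa → Dover → Kent → Lodi → Galt → Ione → Napa, length 6.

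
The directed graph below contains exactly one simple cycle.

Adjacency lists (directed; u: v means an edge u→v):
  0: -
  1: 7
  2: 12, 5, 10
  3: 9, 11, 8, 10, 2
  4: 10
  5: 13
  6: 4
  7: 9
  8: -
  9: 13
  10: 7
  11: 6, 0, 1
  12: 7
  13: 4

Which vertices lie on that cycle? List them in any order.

4, 7, 9, 10, 13

DFS with gray/black marking from 9:
9 gray
  13 gray
    4 gray
      10 gray
        7 gray
          7→9: 9 is gray → back edge
Back edge closes the cycle 9 → 13 → 4 → 10 → 7 → 9; its vertices are {4, 7, 9, 10, 13}.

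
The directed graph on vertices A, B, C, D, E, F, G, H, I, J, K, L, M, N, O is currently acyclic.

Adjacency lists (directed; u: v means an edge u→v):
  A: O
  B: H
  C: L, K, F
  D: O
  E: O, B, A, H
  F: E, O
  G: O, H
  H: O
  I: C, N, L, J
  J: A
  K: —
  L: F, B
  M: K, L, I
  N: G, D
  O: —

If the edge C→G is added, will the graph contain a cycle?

Adding C→G creates a cycle iff G can already reach C.
Explore from G: no path reaches C. The graph stays acyclic.

No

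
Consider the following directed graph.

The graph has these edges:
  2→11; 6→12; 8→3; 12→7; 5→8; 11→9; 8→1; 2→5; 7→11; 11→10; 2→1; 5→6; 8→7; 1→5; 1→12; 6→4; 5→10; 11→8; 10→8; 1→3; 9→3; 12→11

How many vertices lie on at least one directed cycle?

8

A vertex is on a directed cycle iff it belongs to a strongly connected component of size ≥ 2 (or has a self-loop).
The vertices on cycles are {1, 5, 6, 7, 8, 10, 11, 12} — 8 in total.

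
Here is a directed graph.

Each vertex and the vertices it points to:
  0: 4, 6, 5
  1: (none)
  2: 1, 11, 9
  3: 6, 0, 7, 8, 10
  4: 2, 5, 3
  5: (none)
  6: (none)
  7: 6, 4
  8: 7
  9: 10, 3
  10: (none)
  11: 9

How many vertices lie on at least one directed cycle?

8

A vertex is on a directed cycle iff it belongs to a strongly connected component of size ≥ 2 (or has a self-loop).
The vertices on cycles are {0, 2, 3, 4, 7, 8, 9, 11} — 8 in total.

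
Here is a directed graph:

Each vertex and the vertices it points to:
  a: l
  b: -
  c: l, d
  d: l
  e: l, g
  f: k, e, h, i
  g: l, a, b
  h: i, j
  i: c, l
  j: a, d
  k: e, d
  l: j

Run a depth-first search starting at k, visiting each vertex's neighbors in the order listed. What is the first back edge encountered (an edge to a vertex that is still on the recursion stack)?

DFS from k (visiting each vertex's neighbors in the order listed); mark gray on enter, black on exit:
k gray
  e gray
    l gray
      j gray
        a gray
          a→l: l is gray → back edge
First back edge: a → l.

a→l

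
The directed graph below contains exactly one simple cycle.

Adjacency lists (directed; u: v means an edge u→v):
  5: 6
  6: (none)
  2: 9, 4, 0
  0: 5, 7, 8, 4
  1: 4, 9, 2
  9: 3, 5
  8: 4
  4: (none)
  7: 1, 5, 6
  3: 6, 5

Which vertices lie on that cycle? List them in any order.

0, 1, 2, 7

DFS with gray/black marking from 0:
0 gray
  5 gray
    6 gray
    6 black
  5 black
  7 gray
    1 gray
      4 gray
      4 black
      9 gray
        3 gray
          3→6: 6 black — skip
          3→5: 5 black — skip
        3 black
        9→5: 5 black — skip
      9 black
      2 gray
        2→9: 9 black — skip
        2→4: 4 black — skip
        2→0: 0 is gray → back edge
Back edge closes the cycle 0 → 7 → 1 → 2 → 0; its vertices are {0, 1, 2, 7}.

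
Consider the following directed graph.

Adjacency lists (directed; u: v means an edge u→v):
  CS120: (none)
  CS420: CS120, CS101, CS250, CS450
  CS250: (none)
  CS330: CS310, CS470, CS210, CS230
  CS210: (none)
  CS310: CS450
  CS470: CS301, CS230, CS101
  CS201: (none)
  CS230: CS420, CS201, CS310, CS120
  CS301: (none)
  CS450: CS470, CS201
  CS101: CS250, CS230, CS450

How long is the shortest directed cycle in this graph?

For each vertex v, BFS finds the shortest path from v back to v.
The shortest such closed walk is CS470 → CS101 → CS450 → CS470, length 3.

3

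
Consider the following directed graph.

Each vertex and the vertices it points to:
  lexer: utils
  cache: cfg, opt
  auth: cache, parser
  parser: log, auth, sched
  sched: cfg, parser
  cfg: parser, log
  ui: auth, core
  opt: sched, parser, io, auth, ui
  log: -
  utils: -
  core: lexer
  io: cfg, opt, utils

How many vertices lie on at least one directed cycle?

8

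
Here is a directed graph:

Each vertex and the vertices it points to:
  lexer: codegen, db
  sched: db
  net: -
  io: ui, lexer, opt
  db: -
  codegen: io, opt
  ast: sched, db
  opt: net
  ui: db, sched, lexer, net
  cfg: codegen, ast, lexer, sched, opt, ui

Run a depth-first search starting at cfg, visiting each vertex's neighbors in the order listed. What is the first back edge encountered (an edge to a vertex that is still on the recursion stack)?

DFS from cfg (visiting each vertex's neighbors in the order listed); mark gray on enter, black on exit:
cfg gray
  codegen gray
    io gray
      ui gray
        db gray
        db black
        sched gray
          sched→db: db black — skip
        sched black
        lexer gray
          lexer→codegen: codegen is gray → back edge
First back edge: lexer → codegen.

lexer->codegen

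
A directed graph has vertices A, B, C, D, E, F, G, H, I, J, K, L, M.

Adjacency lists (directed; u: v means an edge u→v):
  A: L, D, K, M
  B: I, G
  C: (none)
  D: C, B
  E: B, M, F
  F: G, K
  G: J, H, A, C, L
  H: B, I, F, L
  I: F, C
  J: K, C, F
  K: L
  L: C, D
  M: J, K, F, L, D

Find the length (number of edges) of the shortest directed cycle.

3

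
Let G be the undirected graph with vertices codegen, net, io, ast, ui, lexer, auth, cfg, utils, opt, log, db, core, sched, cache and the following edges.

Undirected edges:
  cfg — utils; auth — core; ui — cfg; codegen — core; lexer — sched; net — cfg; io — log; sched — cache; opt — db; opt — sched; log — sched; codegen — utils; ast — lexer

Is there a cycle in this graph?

DFS, tracking each vertex's parent; an edge to a visited non-parent vertex closes a cycle.
Start from cfg:
visit cfg (parent –)
  visit net (parent cfg)
    net–cfg: parent, skip
  visit ui (parent cfg)
    ui–cfg: parent, skip
  visit utils (parent cfg)
    visit codegen (parent utils)
      visit core (parent codegen)
        core–codegen: parent, skip
        visit auth (parent core)
          auth–core: parent, skip
      codegen–utils: parent, skip
    utils–cfg: parent, skip
visit io (parent –)
  visit log (parent io)
    log–io: parent, skip
    visit sched (parent log)
      visit opt (parent sched)
        opt–sched: parent, skip
        visit db (parent opt)
          db–opt: parent, skip
      visit lexer (parent sched)
        visit ast (parent lexer)
          ast–lexer: parent, skip
        lexer–sched: parent, skip
      sched–log: parent, skip
      visit cache (parent sched)
        cache–sched: parent, skip
No non-parent visited neighbor found — the graph is a forest.

No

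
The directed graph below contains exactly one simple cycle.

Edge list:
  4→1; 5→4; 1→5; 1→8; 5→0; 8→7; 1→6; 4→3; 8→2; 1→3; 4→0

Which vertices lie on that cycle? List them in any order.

DFS with gray/black marking from 1:
1 gray
  8 gray
    2 gray
    2 black
    7 gray
    7 black
  8 black
  3 gray
  3 black
  6 gray
  6 black
  5 gray
    0 gray
    0 black
    4 gray
      4→1: 1 is gray → back edge
Back edge closes the cycle 1 → 5 → 4 → 1; its vertices are {1, 4, 5}.

1, 4, 5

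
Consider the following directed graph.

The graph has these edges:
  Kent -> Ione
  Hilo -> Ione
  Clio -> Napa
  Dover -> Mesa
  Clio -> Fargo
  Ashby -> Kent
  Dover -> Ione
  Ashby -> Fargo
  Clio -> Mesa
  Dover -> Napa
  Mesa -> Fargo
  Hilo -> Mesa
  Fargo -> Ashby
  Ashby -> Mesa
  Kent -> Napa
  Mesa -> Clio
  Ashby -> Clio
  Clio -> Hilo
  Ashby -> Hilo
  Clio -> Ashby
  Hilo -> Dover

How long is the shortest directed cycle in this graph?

For each vertex v, BFS finds the shortest path from v back to v.
The shortest such closed walk is Ashby → Fargo → Ashby, length 2.

2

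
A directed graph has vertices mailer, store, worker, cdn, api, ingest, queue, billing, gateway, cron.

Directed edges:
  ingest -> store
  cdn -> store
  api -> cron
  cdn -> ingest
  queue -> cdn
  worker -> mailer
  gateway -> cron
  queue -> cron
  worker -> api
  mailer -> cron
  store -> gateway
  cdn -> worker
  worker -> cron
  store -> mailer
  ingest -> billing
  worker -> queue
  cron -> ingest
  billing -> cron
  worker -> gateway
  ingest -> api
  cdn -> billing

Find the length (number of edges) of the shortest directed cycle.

3

For each vertex v, BFS finds the shortest path from v back to v.
The shortest such closed walk is worker → queue → cdn → worker, length 3.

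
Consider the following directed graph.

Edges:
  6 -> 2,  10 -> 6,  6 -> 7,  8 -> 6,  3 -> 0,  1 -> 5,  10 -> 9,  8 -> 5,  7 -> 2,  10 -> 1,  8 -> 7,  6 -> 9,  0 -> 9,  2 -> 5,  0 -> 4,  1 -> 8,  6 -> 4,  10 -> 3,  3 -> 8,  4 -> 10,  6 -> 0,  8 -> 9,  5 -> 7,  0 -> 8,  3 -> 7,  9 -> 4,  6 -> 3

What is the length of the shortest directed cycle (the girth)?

3

For each vertex v, BFS finds the shortest path from v back to v.
The shortest such closed walk is 10 → 6 → 4 → 10, length 3.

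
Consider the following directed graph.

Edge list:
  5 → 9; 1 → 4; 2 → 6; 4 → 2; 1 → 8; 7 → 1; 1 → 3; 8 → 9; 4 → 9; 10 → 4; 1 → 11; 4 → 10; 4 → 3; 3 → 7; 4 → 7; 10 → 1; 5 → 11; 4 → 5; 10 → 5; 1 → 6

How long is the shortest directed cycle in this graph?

2

For each vertex v, BFS finds the shortest path from v back to v.
The shortest such closed walk is 4 → 10 → 4, length 2.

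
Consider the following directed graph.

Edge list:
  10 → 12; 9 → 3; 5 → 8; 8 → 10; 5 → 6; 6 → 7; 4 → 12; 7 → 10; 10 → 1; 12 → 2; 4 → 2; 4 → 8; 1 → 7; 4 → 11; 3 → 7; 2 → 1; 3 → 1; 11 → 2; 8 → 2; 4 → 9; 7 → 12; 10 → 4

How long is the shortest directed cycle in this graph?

3

For each vertex v, BFS finds the shortest path from v back to v.
The shortest such closed walk is 8 → 10 → 4 → 8, length 3.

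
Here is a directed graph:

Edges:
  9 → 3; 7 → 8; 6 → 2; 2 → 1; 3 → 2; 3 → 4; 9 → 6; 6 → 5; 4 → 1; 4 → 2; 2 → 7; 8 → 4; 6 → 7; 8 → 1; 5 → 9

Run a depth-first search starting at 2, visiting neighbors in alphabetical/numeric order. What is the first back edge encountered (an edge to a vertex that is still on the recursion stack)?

DFS from 2 (visiting neighbors in alphabetical/numeric order); mark gray on enter, black on exit:
2 gray
  1 gray
  1 black
  7 gray
    8 gray
      8→1: 1 black — skip
      4 gray
        4→1: 1 black — skip
        4→2: 2 is gray → back edge
First back edge: 4 → 2.

4->2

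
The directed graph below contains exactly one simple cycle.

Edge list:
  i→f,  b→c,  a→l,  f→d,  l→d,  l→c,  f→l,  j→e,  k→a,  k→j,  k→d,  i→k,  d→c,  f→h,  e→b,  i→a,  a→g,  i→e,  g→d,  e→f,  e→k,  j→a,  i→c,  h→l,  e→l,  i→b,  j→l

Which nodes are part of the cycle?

DFS with gray/black marking from k:
k gray
  j gray
    l gray
      c gray
      c black
      d gray
        d→c: c black — skip
      d black
    l black
    a gray
      g gray
        g→d: d black — skip
      g black
      a→l: l black — skip
    a black
    e gray
      f gray
        f→d: d black — skip
        f→l: l black — skip
        h gray
          h→l: l black — skip
        h black
      f black
      b gray
        b→c: c black — skip
      b black
      e→l: l black — skip
      e→k: k is gray → back edge
Back edge closes the cycle k → j → e → k; its vertices are {e, j, k}.

e, j, k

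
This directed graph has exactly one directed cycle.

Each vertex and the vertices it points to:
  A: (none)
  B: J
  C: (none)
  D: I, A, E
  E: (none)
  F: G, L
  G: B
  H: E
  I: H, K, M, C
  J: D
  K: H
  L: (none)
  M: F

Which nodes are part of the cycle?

B, D, F, G, I, J, M

DFS with gray/black marking from D:
D gray
  I gray
    H gray
      E gray
      E black
    H black
    K gray
      K→H: H black — skip
    K black
    M gray
      F gray
        G gray
          B gray
            J gray
              J→D: D is gray → back edge
Back edge closes the cycle D → I → M → F → G → B → J → D; its vertices are {B, D, F, G, I, J, M}.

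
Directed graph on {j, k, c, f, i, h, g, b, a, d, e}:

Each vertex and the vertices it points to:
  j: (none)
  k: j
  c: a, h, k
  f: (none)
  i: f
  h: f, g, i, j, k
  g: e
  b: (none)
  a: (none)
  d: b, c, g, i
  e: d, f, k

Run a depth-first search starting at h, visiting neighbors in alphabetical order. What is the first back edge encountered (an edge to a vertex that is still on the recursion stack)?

c->h

DFS from h (visiting neighbors in alphabetical order); mark gray on enter, black on exit:
h gray
  f gray
  f black
  g gray
    e gray
      d gray
        b gray
        b black
        c gray
          a gray
          a black
          c→h: h is gray → back edge
First back edge: c → h.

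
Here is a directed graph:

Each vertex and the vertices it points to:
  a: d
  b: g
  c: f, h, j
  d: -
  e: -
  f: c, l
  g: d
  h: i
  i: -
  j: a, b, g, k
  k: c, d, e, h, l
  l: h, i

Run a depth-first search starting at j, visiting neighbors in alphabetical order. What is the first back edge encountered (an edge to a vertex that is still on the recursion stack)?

f->c

DFS from j (visiting neighbors in alphabetical order); mark gray on enter, black on exit:
j gray
  a gray
    d gray
    d black
  a black
  b gray
    g gray
      g→d: d black — skip
    g black
  b black
  j→g: g black — skip
  k gray
    c gray
      f gray
        f→c: c is gray → back edge
First back edge: f → c.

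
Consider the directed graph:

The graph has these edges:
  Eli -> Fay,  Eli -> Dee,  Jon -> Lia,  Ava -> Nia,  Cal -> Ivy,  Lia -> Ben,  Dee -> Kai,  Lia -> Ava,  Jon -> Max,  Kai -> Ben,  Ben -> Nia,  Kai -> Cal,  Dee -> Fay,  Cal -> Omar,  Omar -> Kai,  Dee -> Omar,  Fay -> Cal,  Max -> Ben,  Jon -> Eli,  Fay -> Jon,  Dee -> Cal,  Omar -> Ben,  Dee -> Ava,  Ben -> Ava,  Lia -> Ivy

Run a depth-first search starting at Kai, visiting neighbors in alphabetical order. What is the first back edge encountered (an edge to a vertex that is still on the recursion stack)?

DFS from Kai (visiting neighbors in alphabetical order); mark gray on enter, black on exit:
Kai gray
  Ben gray
    Ava gray
      Nia gray
      Nia black
    Ava black
    Ben→Nia: Nia black — skip
  Ben black
  Cal gray
    Ivy gray
    Ivy black
    Omar gray
      Omar→Ben: Ben black — skip
      Omar→Kai: Kai is gray → back edge
First back edge: Omar → Kai.

Omar->Kai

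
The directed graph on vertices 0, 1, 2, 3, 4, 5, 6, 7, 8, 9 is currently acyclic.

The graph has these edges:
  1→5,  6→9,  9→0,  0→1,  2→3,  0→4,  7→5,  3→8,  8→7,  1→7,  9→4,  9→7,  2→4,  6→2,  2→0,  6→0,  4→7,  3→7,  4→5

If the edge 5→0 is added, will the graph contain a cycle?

Adding 5→0 creates a cycle iff 0 can already reach 5.
Path from 0: 0 → 1 → 5.
So 0 → … → 5 → 0 is a cycle.

Yes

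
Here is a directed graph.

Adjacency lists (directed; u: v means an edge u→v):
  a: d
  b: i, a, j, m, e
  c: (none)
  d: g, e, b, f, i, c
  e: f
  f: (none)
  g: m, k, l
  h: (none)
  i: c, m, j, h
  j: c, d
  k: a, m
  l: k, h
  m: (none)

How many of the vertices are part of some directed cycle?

A vertex is on a directed cycle iff it belongs to a strongly connected component of size ≥ 2 (or has a self-loop).
The vertices on cycles are {a, b, d, g, i, j, k, l} — 8 in total.

8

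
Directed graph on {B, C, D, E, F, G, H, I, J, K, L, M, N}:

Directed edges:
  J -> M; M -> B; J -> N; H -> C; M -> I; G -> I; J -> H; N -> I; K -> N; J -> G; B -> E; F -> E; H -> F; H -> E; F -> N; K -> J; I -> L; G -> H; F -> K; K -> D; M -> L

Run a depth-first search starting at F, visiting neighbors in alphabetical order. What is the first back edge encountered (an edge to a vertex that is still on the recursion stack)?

DFS from F (visiting neighbors in alphabetical order); mark gray on enter, black on exit:
F gray
  E gray
  E black
  K gray
    D gray
    D black
    J gray
      G gray
        H gray
          C gray
          C black
          H→E: E black — skip
          H→F: F is gray → back edge
First back edge: H → F.

H->F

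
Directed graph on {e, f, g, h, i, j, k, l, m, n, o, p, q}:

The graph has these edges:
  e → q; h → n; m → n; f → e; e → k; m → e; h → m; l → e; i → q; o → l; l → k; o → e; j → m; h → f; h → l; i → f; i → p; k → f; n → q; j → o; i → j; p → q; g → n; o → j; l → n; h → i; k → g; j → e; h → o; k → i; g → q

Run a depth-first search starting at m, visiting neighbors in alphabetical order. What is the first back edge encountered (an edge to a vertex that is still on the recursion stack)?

f→e

DFS from m (visiting neighbors in alphabetical order); mark gray on enter, black on exit:
m gray
  e gray
    k gray
      f gray
        f→e: e is gray → back edge
First back edge: f → e.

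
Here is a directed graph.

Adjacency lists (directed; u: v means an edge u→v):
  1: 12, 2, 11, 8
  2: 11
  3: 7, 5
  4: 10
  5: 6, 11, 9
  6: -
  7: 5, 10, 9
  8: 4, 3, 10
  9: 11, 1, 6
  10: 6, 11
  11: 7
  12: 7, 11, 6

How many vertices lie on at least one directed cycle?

11

A vertex is on a directed cycle iff it belongs to a strongly connected component of size ≥ 2 (or has a self-loop).
The vertices on cycles are {1, 2, 3, 4, 5, 7, 8, 9, 10, 11, 12} — 11 in total.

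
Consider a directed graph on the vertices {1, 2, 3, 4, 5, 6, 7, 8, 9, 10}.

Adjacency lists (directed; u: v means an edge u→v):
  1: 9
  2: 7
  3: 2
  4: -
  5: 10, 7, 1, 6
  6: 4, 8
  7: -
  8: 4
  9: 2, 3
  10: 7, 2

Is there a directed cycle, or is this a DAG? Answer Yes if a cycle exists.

No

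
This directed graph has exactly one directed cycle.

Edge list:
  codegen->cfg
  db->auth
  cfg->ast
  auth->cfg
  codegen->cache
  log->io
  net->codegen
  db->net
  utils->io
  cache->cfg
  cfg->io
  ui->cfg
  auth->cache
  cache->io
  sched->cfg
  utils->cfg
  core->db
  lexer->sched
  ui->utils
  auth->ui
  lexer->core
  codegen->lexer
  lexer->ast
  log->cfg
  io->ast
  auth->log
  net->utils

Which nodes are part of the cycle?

db, net, core, lexer, codegen

DFS with gray/black marking from db:
db gray
  auth gray
    log gray
      cfg gray
        io gray
          ast gray
          ast black
        io black
        cfg→ast: ast black — skip
      cfg black
      log→io: io black — skip
    log black
    cache gray
      cache→cfg: cfg black — skip
      cache→io: io black — skip
    cache black
    auth→cfg: cfg black — skip
    ui gray
      ui→cfg: cfg black — skip
      utils gray
        utils→cfg: cfg black — skip
        utils→io: io black — skip
      utils black
    ui black
  auth black
  net gray
    net→utils: utils black — skip
    codegen gray
      codegen→cache: cache black — skip
      codegen→cfg: cfg black — skip
      lexer gray
        lexer→ast: ast black — skip
        sched gray
          sched→cfg: cfg black — skip
        sched black
        core gray
          core→db: db is gray → back edge
Back edge closes the cycle db → net → codegen → lexer → core → db; its vertices are {db, net, core, lexer, codegen}.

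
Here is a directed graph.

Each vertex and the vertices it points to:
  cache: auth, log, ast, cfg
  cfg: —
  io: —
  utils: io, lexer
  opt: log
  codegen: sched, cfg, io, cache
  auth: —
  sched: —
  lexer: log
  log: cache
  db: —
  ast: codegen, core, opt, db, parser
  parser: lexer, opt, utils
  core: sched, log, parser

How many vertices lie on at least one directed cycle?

9

A vertex is on a directed cycle iff it belongs to a strongly connected component of size ≥ 2 (or has a self-loop).
The vertices on cycles are {ast, log, opt, core, cache, lexer, utils, parser, codegen} — 9 in total.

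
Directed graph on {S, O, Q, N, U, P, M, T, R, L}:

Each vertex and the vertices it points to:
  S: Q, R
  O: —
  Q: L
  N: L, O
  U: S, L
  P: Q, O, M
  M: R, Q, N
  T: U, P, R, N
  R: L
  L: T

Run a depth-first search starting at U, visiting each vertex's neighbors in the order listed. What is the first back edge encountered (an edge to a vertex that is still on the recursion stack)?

DFS from U (visiting each vertex's neighbors in the order listed); mark gray on enter, black on exit:
U gray
  S gray
    Q gray
      L gray
        T gray
          T→U: U is gray → back edge
First back edge: T → U.

T→U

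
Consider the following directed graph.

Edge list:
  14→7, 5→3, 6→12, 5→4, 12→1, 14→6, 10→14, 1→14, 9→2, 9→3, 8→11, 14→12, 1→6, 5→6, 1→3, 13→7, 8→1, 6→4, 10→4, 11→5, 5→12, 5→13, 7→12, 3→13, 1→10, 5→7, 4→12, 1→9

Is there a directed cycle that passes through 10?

10 is on a cycle iff 10 can reach itself via ≥1 edge.
10 → 4 → 12 → 1 → 10 — yes.

Yes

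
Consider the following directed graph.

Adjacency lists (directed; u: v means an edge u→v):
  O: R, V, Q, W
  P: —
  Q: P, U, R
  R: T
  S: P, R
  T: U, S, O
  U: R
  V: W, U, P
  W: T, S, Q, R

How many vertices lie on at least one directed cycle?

A vertex is on a directed cycle iff it belongs to a strongly connected component of size ≥ 2 (or has a self-loop).
The vertices on cycles are {O, Q, R, S, T, U, V, W} — 8 in total.

8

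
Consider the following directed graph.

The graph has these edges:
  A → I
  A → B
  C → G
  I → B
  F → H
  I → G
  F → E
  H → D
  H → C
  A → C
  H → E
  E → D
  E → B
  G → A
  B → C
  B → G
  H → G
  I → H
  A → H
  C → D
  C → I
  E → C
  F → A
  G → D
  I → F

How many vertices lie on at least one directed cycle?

A vertex is on a directed cycle iff it belongs to a strongly connected component of size ≥ 2 (or has a self-loop).
The vertices on cycles are {A, B, C, E, F, G, H, I} — 8 in total.

8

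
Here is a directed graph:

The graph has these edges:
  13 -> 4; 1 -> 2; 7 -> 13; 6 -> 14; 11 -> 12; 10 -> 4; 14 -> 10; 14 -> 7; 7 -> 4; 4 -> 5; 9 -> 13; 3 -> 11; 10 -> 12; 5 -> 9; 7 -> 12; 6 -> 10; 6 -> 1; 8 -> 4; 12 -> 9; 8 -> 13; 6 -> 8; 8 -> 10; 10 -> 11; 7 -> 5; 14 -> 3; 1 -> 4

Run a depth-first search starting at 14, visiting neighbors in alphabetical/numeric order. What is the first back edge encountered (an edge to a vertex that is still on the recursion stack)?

DFS from 14 (visiting neighbors in alphabetical/numeric order); mark gray on enter, black on exit:
14 gray
  3 gray
    11 gray
      12 gray
        9 gray
          13 gray
            4 gray
              5 gray
                5→9: 9 is gray → back edge
First back edge: 5 → 9.

5→9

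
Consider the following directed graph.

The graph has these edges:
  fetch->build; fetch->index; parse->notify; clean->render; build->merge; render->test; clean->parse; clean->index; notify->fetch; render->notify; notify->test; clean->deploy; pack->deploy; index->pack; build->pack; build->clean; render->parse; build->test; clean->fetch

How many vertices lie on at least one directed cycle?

6

A vertex is on a directed cycle iff it belongs to a strongly connected component of size ≥ 2 (or has a self-loop).
The vertices on cycles are {build, clean, fetch, parse, notify, render} — 6 in total.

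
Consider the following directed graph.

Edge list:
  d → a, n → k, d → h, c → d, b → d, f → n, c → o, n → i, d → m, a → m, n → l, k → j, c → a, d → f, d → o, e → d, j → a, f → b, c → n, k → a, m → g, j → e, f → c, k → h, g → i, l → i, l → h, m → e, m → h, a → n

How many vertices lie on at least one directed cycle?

10

A vertex is on a directed cycle iff it belongs to a strongly connected component of size ≥ 2 (or has a self-loop).
The vertices on cycles are {a, b, c, d, e, f, j, k, m, n} — 10 in total.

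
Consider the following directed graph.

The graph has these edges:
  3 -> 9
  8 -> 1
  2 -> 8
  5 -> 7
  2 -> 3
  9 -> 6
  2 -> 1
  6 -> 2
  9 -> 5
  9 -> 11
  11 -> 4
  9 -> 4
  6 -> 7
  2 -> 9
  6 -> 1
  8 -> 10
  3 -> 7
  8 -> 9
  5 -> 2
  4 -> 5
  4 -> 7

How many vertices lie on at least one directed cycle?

8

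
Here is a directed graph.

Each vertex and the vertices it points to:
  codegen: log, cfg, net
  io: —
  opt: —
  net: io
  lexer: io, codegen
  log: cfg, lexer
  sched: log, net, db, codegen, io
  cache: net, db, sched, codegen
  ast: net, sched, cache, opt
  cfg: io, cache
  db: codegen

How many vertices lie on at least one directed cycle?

A vertex is on a directed cycle iff it belongs to a strongly connected component of size ≥ 2 (or has a self-loop).
The vertices on cycles are {db, cfg, log, cache, lexer, sched, codegen} — 7 in total.

7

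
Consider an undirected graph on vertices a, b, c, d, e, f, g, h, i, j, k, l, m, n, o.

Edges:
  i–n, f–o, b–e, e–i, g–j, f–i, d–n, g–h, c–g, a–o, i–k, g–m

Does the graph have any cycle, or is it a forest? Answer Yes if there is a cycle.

DFS, tracking each vertex's parent; an edge to a visited non-parent vertex closes a cycle.
Start from b:
visit b (parent –)
  visit e (parent b)
    e–b: parent, skip
    visit i (parent e)
      i–e: parent, skip
      visit n (parent i)
        n–i: parent, skip
        visit d (parent n)
          d–n: parent, skip
      visit k (parent i)
        k–i: parent, skip
      visit f (parent i)
        f–i: parent, skip
        visit o (parent f)
          o–f: parent, skip
          visit a (parent o)
            a–o: parent, skip
visit c (parent –)
  visit g (parent c)
    visit j (parent g)
      j–g: parent, skip
    visit m (parent g)
      m–g: parent, skip
    g–c: parent, skip
    visit h (parent g)
      h–g: parent, skip
visit l (parent –)
No non-parent visited neighbor found — the graph is a forest.

No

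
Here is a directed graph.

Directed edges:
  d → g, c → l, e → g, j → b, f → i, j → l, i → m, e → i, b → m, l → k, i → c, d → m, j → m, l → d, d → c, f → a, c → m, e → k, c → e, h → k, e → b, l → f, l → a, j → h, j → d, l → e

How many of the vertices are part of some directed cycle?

6

A vertex is on a directed cycle iff it belongs to a strongly connected component of size ≥ 2 (or has a self-loop).
The vertices on cycles are {c, d, e, f, i, l} — 6 in total.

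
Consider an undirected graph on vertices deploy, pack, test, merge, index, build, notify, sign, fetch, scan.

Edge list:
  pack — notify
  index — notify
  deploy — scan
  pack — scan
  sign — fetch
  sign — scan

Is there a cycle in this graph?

No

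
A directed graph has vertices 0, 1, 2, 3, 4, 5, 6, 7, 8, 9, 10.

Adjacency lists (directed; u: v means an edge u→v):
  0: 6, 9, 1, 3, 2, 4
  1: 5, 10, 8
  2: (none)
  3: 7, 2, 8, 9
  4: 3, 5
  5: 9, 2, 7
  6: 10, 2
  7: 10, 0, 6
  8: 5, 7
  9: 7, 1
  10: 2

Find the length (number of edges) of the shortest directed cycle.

For each vertex v, BFS finds the shortest path from v back to v.
The shortest such closed walk is 0 → 9 → 7 → 0, length 3.

3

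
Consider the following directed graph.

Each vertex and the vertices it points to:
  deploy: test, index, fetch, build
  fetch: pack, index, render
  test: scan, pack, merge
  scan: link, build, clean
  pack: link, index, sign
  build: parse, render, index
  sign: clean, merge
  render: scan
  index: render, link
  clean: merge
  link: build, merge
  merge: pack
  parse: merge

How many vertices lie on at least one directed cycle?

A vertex is on a directed cycle iff it belongs to a strongly connected component of size ≥ 2 (or has a self-loop).
The vertices on cycles are {link, pack, scan, sign, build, clean, index, merge, parse, render} — 10 in total.

10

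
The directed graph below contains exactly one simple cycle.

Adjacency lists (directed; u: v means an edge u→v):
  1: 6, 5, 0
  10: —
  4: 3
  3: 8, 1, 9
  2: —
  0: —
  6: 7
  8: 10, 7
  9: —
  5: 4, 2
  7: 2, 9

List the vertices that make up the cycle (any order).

1, 3, 4, 5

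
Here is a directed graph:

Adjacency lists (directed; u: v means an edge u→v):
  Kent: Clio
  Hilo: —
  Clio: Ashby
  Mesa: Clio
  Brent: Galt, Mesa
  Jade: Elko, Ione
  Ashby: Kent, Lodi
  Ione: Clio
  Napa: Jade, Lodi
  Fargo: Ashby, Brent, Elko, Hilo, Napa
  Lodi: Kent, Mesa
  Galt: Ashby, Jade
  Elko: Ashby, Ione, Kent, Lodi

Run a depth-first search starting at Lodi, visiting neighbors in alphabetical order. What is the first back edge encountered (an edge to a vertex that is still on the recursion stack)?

Ashby->Kent

DFS from Lodi (visiting neighbors in alphabetical order); mark gray on enter, black on exit:
Lodi gray
  Kent gray
    Clio gray
      Ashby gray
        Ashby→Kent: Kent is gray → back edge
First back edge: Ashby → Kent.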